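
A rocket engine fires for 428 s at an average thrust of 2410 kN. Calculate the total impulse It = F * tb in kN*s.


It = 2410 * 428 = 1031480 kN*s

1031480 kN*s


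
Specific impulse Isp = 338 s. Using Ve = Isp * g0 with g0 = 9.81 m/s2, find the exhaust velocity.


Ve = Isp * g0 = 338 * 9.81 = 3315.8 m/s

3315.8 m/s


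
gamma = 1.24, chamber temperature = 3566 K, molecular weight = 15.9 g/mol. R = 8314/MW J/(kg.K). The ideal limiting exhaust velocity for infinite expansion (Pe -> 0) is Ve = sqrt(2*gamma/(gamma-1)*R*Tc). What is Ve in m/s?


R = 8314 / 15.9 = 522.89 J/(kg.K)
Ve = sqrt(2 * 1.24 / (1.24 - 1) * 522.89 * 3566) = 4390 m/s

4390 m/s


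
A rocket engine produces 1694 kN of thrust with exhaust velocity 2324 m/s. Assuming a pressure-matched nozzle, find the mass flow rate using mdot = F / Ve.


mdot = F / Ve = 1694000 / 2324 = 728.9 kg/s

728.9 kg/s


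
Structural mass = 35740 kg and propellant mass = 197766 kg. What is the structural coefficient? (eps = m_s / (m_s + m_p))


eps = 35740 / (35740 + 197766) = 0.1531

0.1531


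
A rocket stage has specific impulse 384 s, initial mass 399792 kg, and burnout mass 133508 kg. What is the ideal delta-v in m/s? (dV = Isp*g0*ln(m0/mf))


Ve = 384 * 9.81 = 3767.04 m/s
dV = 3767.04 * ln(399792/133508) = 4132 m/s

4132 m/s


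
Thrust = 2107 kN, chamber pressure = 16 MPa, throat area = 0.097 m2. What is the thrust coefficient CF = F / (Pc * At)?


CF = 2107000 / (16e6 * 0.097) = 1.36

1.36


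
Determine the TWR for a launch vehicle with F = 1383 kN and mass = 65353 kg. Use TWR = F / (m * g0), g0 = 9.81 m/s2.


TWR = 1383000 / (65353 * 9.81) = 2.16

2.16


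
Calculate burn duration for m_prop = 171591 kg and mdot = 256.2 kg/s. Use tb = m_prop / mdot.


tb = 171591 / 256.2 = 669.8 s

669.8 s


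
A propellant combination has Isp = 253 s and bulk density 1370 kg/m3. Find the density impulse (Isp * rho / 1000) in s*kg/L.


rho*Isp = 253 * 1370 / 1000 = 347 s*kg/L

347 s*kg/L


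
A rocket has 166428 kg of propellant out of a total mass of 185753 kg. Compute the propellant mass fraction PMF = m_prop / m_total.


PMF = 166428 / 185753 = 0.896

0.896


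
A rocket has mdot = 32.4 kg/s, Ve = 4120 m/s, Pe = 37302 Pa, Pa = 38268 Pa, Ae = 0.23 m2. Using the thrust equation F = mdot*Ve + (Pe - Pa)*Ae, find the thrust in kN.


F = 32.4 * 4120 + (37302 - 38268) * 0.23 = 133266.0 N = 133.3 kN

133.3 kN


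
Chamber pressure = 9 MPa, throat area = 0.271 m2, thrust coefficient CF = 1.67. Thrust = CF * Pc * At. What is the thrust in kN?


F = 1.67 * 9e6 * 0.271 = 4.0731e+06 N = 4073.1 kN

4073.1 kN


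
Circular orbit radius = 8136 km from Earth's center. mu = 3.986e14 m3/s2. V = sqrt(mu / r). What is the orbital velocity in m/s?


V = sqrt(3.986e14 / 8136000) = 6999 m/s

6999 m/s


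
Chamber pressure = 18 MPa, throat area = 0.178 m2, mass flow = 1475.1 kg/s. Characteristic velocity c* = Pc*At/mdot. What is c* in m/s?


c* = 18e6 * 0.178 / 1475.1 = 2172 m/s

2172 m/s


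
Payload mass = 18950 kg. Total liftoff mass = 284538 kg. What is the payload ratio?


PR = 18950 / 284538 = 0.0666

0.0666


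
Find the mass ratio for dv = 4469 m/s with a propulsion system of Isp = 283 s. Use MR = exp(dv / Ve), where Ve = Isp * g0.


Ve = 283 * 9.81 = 2776.23 m/s
MR = exp(4469 / 2776.23) = 5.001

5.001


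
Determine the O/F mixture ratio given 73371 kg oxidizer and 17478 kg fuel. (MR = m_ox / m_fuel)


MR = 73371 / 17478 = 4.2

4.2


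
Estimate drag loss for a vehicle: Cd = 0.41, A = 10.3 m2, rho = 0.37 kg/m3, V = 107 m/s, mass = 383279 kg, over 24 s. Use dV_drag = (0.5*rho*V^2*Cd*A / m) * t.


D = 0.5 * 0.37 * 107^2 * 0.41 * 10.3 = 8944.59 N
a = 8944.59 / 383279 = 0.0233 m/s2
dV = 0.0233 * 24 = 0.6 m/s

0.6 m/s


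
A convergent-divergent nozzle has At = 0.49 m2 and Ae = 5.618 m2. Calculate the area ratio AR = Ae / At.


AR = 5.618 / 0.49 = 11.5

11.5


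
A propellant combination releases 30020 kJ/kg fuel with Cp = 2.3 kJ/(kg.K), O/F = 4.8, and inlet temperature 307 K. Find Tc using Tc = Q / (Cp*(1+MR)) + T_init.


Tc = 30020 / (2.3 * (1 + 4.8)) + 307 = 2557 K

2557 K


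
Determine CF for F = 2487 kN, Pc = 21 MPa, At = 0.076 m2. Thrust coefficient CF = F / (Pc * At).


CF = 2487000 / (21e6 * 0.076) = 1.56

1.56


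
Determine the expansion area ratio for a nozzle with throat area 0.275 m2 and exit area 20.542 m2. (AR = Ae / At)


AR = 20.542 / 0.275 = 74.7

74.7


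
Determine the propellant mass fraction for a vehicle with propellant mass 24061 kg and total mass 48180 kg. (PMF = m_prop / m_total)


PMF = 24061 / 48180 = 0.499

0.499


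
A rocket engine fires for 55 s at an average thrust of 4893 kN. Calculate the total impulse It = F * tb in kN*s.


It = 4893 * 55 = 269115 kN*s

269115 kN*s


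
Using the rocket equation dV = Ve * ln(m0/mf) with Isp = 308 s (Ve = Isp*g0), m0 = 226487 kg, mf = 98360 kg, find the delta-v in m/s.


Ve = 308 * 9.81 = 3021.48 m/s
dV = 3021.48 * ln(226487/98360) = 2520 m/s

2520 m/s


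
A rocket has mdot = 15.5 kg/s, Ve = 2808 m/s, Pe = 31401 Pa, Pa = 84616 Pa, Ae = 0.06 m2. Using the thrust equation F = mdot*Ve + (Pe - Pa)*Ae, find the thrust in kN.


F = 15.5 * 2808 + (31401 - 84616) * 0.06 = 40331.0 N = 40.3 kN

40.3 kN


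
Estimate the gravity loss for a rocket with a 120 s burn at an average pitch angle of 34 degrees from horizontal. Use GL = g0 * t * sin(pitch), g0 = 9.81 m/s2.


GL = 9.81 * 120 * sin(34 deg) = 658 m/s

658 m/s


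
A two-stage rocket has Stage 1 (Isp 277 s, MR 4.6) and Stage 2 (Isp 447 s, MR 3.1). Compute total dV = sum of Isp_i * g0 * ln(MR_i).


dV1 = 277 * 9.81 * ln(4.6) = 4146.9 m/s
dV2 = 447 * 9.81 * ln(3.1) = 4961.3 m/s
Total dV = 4146.9 + 4961.3 = 9108.2 m/s ~ 9108 m/s

9108 m/s


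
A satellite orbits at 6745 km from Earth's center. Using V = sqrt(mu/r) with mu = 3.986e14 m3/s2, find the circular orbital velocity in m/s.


V = sqrt(3.986e14 / 6745000) = 7687 m/s

7687 m/s


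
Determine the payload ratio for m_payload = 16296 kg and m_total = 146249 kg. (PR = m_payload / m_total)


PR = 16296 / 146249 = 0.1114

0.1114


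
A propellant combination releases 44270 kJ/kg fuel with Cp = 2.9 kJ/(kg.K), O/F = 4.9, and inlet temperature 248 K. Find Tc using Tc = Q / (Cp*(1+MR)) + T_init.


Tc = 44270 / (2.9 * (1 + 4.9)) + 248 = 2835 K

2835 K


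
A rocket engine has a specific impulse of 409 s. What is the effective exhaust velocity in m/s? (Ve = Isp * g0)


Ve = Isp * g0 = 409 * 9.81 = 4012.3 m/s

4012.3 m/s


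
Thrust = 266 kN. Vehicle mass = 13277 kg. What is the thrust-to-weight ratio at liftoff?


TWR = 266000 / (13277 * 9.81) = 2.04

2.04


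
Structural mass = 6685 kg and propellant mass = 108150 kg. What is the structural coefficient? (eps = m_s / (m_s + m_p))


eps = 6685 / (6685 + 108150) = 0.0582

0.0582


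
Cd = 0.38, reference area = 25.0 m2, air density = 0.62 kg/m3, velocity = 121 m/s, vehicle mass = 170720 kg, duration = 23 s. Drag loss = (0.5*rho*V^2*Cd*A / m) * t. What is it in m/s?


D = 0.5 * 0.62 * 121^2 * 0.38 * 25.0 = 43117.75 N
a = 43117.75 / 170720 = 0.2526 m/s2
dV = 0.2526 * 23 = 5.8 m/s

5.8 m/s


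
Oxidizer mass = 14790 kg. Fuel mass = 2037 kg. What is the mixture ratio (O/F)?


MR = 14790 / 2037 = 7.26

7.26


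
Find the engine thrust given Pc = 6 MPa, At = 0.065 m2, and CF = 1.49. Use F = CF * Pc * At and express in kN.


F = 1.49 * 6e6 * 0.065 = 581100.0 N = 581.1 kN

581.1 kN


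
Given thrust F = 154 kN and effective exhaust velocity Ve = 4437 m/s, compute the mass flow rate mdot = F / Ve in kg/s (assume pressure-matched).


mdot = F / Ve = 154000 / 4437 = 34.7 kg/s

34.7 kg/s


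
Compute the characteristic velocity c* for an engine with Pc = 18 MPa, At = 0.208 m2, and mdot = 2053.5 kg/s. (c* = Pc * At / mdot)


c* = 18e6 * 0.208 / 2053.5 = 1823 m/s

1823 m/s


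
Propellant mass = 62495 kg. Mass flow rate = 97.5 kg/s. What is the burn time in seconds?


tb = 62495 / 97.5 = 641.0 s

641.0 s


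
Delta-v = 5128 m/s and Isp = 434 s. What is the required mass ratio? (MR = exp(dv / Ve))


Ve = 434 * 9.81 = 4257.54 m/s
MR = exp(5128 / 4257.54) = 3.335

3.335


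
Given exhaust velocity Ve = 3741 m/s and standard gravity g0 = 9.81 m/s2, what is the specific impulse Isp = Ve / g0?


Isp = Ve / g0 = 3741 / 9.81 = 381.3 s

381.3 s


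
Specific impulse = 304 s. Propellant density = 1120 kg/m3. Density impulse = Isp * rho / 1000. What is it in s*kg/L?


rho*Isp = 304 * 1120 / 1000 = 340 s*kg/L

340 s*kg/L


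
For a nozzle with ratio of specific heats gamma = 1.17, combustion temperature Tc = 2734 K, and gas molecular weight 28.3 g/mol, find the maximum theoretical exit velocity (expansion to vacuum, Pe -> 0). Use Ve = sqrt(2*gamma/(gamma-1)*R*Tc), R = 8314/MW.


R = 8314 / 28.3 = 293.78 J/(kg.K)
Ve = sqrt(2 * 1.17 / (1.17 - 1) * 293.78 * 2734) = 3325 m/s

3325 m/s


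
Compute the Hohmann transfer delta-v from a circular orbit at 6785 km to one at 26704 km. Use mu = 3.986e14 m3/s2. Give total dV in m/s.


V1 = sqrt(mu/r1) = 7664.67 m/s
dV1 = V1*(sqrt(2*r2/(r1+r2)) - 1) = 2014.67 m/s
V2 = sqrt(mu/r2) = 3863.5 m/s
dV2 = V2*(1 - sqrt(2*r1/(r1+r2))) = 1404.15 m/s
Total dV = 3419 m/s

3419 m/s


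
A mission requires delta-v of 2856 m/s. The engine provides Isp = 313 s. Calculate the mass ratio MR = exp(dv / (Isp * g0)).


Ve = 313 * 9.81 = 3070.53 m/s
MR = exp(2856 / 3070.53) = 2.535

2.535


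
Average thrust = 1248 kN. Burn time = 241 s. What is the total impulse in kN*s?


It = 1248 * 241 = 300768 kN*s

300768 kN*s


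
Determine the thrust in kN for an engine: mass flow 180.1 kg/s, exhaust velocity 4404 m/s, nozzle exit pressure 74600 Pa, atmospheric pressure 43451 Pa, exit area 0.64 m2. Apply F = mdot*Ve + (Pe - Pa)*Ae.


F = 180.1 * 4404 + (74600 - 43451) * 0.64 = 813096.0 N = 813.1 kN

813.1 kN


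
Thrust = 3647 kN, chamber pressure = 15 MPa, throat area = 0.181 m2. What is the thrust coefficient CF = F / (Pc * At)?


CF = 3647000 / (15e6 * 0.181) = 1.34

1.34


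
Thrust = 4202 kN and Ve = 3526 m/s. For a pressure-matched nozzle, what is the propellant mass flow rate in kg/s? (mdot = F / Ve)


mdot = F / Ve = 4202000 / 3526 = 1191.7 kg/s

1191.7 kg/s


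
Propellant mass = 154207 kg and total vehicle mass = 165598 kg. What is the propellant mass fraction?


PMF = 154207 / 165598 = 0.931

0.931


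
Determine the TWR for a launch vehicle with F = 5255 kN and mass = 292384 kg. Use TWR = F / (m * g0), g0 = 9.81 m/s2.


TWR = 5255000 / (292384 * 9.81) = 1.83

1.83


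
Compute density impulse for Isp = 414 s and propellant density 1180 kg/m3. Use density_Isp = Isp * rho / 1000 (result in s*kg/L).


rho*Isp = 414 * 1180 / 1000 = 489 s*kg/L

489 s*kg/L


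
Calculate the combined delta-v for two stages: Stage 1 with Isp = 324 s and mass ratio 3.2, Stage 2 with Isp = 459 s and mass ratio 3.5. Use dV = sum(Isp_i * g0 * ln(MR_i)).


dV1 = 324 * 9.81 * ln(3.2) = 3697.0 m/s
dV2 = 459 * 9.81 * ln(3.5) = 5640.9 m/s
Total dV = 3697.0 + 5640.9 = 9337.9 m/s ~ 9338 m/s

9338 m/s


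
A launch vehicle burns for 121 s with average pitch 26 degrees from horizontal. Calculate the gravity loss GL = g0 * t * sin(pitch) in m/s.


GL = 9.81 * 121 * sin(26 deg) = 520 m/s

520 m/s


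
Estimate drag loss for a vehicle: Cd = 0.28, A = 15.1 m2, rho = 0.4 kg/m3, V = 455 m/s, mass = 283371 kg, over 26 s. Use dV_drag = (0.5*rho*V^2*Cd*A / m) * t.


D = 0.5 * 0.4 * 455^2 * 0.28 * 15.1 = 175060.34 N
a = 175060.34 / 283371 = 0.6178 m/s2
dV = 0.6178 * 26 = 16.1 m/s

16.1 m/s


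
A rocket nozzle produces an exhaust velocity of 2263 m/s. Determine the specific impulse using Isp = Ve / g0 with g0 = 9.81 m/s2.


Isp = Ve / g0 = 2263 / 9.81 = 230.7 s

230.7 s


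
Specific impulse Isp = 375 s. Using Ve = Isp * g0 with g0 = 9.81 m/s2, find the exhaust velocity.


Ve = Isp * g0 = 375 * 9.81 = 3678.8 m/s

3678.8 m/s


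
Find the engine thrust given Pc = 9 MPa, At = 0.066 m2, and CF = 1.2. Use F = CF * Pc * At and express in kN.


F = 1.2 * 9e6 * 0.066 = 712800.0 N = 712.8 kN

712.8 kN


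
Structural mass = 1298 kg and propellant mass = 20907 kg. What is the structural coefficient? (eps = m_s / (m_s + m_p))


eps = 1298 / (1298 + 20907) = 0.0585

0.0585


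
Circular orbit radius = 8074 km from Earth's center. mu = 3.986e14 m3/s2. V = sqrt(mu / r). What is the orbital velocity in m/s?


V = sqrt(3.986e14 / 8074000) = 7026 m/s

7026 m/s


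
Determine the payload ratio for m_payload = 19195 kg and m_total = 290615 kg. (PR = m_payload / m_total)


PR = 19195 / 290615 = 0.066

0.066


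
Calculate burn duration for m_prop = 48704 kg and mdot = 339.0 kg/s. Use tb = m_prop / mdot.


tb = 48704 / 339.0 = 143.7 s

143.7 s


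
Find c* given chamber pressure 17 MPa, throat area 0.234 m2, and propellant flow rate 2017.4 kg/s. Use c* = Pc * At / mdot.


c* = 17e6 * 0.234 / 2017.4 = 1972 m/s

1972 m/s


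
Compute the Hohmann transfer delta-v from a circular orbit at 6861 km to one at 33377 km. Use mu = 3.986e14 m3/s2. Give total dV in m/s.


V1 = sqrt(mu/r1) = 7622.11 m/s
dV1 = V1*(sqrt(2*r2/(r1+r2)) - 1) = 2195.27 m/s
V2 = sqrt(mu/r2) = 3455.77 m/s
dV2 = V2*(1 - sqrt(2*r1/(r1+r2))) = 1437.7 m/s
Total dV = 3633 m/s

3633 m/s


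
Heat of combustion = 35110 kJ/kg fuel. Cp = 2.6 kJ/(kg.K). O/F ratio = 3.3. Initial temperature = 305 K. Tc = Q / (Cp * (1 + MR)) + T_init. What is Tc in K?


Tc = 35110 / (2.6 * (1 + 3.3)) + 305 = 3445 K

3445 K


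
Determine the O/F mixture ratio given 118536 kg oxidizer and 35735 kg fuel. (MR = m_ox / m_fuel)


MR = 118536 / 35735 = 3.32

3.32


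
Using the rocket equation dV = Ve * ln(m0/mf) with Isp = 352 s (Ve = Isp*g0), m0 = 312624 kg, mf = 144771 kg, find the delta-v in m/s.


Ve = 352 * 9.81 = 3453.12 m/s
dV = 3453.12 * ln(312624/144771) = 2658 m/s

2658 m/s


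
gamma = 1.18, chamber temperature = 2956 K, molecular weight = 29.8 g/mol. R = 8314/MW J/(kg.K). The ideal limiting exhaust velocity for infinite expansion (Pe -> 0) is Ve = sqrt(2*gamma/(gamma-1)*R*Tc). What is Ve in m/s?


R = 8314 / 29.8 = 278.99 J/(kg.K)
Ve = sqrt(2 * 1.18 / (1.18 - 1) * 278.99 * 2956) = 3288 m/s

3288 m/s


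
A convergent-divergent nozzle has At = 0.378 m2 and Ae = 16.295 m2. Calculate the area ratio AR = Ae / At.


AR = 16.295 / 0.378 = 43.1

43.1


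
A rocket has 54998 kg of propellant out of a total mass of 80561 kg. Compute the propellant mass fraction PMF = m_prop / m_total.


PMF = 54998 / 80561 = 0.683

0.683


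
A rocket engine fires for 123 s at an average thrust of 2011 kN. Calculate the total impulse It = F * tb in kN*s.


It = 2011 * 123 = 247353 kN*s

247353 kN*s


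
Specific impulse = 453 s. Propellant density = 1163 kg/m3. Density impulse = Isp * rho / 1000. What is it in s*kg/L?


rho*Isp = 453 * 1163 / 1000 = 527 s*kg/L

527 s*kg/L


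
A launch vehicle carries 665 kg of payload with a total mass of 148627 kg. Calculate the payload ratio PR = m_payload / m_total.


PR = 665 / 148627 = 0.0045

0.0045


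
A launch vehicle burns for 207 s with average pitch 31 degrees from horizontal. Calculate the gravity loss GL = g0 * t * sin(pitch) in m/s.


GL = 9.81 * 207 * sin(31 deg) = 1046 m/s

1046 m/s


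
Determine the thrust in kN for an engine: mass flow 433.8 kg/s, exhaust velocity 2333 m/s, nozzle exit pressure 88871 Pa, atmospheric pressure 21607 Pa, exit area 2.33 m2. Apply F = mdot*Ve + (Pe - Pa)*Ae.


F = 433.8 * 2333 + (88871 - 21607) * 2.33 = 1.1688e+06 N = 1168.8 kN

1168.8 kN


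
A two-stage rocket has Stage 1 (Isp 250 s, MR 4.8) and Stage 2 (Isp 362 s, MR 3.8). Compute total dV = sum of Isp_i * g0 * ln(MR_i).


dV1 = 250 * 9.81 * ln(4.8) = 3847.0 m/s
dV2 = 362 * 9.81 * ln(3.8) = 4740.9 m/s
Total dV = 3847.0 + 4740.9 = 8587.9 m/s ~ 8588 m/s

8588 m/s


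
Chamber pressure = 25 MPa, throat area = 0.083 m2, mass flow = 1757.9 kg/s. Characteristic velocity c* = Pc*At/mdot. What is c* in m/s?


c* = 25e6 * 0.083 / 1757.9 = 1180 m/s

1180 m/s


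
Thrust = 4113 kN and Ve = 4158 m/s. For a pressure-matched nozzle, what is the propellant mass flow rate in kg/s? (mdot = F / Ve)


mdot = F / Ve = 4113000 / 4158 = 989.2 kg/s

989.2 kg/s


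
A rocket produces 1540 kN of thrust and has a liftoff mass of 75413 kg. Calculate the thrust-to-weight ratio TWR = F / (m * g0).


TWR = 1540000 / (75413 * 9.81) = 2.08

2.08


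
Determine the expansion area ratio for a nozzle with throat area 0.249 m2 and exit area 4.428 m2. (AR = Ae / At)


AR = 4.428 / 0.249 = 17.8

17.8


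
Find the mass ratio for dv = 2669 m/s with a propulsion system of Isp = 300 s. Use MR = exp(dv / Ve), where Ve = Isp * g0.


Ve = 300 * 9.81 = 2943.0 m/s
MR = exp(2669 / 2943.0) = 2.477

2.477


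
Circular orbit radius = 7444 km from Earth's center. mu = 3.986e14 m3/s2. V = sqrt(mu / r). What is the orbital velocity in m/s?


V = sqrt(3.986e14 / 7444000) = 7318 m/s

7318 m/s


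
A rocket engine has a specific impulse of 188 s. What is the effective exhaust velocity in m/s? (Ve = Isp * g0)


Ve = Isp * g0 = 188 * 9.81 = 1844.3 m/s

1844.3 m/s


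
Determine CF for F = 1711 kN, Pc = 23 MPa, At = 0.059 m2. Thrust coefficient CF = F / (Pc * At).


CF = 1711000 / (23e6 * 0.059) = 1.26

1.26


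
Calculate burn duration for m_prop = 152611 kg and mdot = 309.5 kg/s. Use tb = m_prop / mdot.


tb = 152611 / 309.5 = 493.1 s

493.1 s


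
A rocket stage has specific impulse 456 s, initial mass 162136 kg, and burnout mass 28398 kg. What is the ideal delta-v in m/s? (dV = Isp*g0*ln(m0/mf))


Ve = 456 * 9.81 = 4473.36 m/s
dV = 4473.36 * ln(162136/28398) = 7793 m/s

7793 m/s


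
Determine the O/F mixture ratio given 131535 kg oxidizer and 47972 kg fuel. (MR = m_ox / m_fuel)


MR = 131535 / 47972 = 2.74

2.74


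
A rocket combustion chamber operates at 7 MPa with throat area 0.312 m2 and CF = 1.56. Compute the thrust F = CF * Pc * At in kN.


F = 1.56 * 7e6 * 0.312 = 3.4070e+06 N = 3407.0 kN

3407.0 kN


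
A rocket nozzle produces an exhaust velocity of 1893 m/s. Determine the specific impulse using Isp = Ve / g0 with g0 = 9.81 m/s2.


Isp = Ve / g0 = 1893 / 9.81 = 193.0 s

193.0 s


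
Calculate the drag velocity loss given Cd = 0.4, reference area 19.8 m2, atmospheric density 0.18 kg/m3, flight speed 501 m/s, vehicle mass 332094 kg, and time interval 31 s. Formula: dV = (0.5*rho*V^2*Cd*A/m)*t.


D = 0.5 * 0.18 * 501^2 * 0.4 * 19.8 = 178913.51 N
a = 178913.51 / 332094 = 0.5387 m/s2
dV = 0.5387 * 31 = 16.7 m/s

16.7 m/s


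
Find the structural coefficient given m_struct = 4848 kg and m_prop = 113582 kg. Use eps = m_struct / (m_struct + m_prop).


eps = 4848 / (4848 + 113582) = 0.0409

0.0409


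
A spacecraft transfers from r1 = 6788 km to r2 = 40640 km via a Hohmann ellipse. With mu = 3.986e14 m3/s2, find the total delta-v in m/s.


V1 = sqrt(mu/r1) = 7662.98 m/s
dV1 = V1*(sqrt(2*r2/(r1+r2)) - 1) = 2368.66 m/s
V2 = sqrt(mu/r2) = 3131.78 m/s
dV2 = V2*(1 - sqrt(2*r1/(r1+r2))) = 1456.22 m/s
Total dV = 3825 m/s

3825 m/s


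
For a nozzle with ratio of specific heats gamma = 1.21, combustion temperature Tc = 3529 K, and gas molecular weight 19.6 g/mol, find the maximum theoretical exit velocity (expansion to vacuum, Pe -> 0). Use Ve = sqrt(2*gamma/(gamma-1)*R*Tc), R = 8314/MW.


R = 8314 / 19.6 = 424.18 J/(kg.K)
Ve = sqrt(2 * 1.21 / (1.21 - 1) * 424.18 * 3529) = 4153 m/s

4153 m/s


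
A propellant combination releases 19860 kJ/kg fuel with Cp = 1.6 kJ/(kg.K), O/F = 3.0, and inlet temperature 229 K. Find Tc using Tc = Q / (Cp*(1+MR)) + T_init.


Tc = 19860 / (1.6 * (1 + 3.0)) + 229 = 3332 K

3332 K


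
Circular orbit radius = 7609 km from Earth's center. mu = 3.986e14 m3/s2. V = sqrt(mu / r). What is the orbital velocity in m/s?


V = sqrt(3.986e14 / 7609000) = 7238 m/s

7238 m/s


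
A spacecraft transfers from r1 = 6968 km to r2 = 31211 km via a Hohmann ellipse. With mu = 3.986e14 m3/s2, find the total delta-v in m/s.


V1 = sqrt(mu/r1) = 7563.36 m/s
dV1 = V1*(sqrt(2*r2/(r1+r2)) - 1) = 2107.64 m/s
V2 = sqrt(mu/r2) = 3573.67 m/s
dV2 = V2*(1 - sqrt(2*r1/(r1+r2))) = 1414.58 m/s
Total dV = 3522 m/s

3522 m/s


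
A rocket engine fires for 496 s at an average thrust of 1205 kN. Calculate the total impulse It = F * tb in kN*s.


It = 1205 * 496 = 597680 kN*s

597680 kN*s


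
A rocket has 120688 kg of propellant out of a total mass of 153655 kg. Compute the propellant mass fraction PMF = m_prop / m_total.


PMF = 120688 / 153655 = 0.785

0.785


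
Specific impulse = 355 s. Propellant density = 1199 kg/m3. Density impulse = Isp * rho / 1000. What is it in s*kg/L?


rho*Isp = 355 * 1199 / 1000 = 426 s*kg/L

426 s*kg/L


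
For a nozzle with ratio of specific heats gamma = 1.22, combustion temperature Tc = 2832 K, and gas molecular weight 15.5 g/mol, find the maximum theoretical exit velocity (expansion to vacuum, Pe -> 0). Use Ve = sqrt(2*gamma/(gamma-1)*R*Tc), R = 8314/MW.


R = 8314 / 15.5 = 536.39 J/(kg.K)
Ve = sqrt(2 * 1.22 / (1.22 - 1) * 536.39 * 2832) = 4105 m/s

4105 m/s


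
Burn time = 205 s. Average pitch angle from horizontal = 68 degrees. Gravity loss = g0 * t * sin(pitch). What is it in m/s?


GL = 9.81 * 205 * sin(68 deg) = 1865 m/s

1865 m/s


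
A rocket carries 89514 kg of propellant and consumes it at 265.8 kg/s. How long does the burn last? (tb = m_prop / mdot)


tb = 89514 / 265.8 = 336.8 s

336.8 s


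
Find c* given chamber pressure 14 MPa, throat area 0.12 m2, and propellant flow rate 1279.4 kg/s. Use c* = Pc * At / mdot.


c* = 14e6 * 0.12 / 1279.4 = 1313 m/s

1313 m/s


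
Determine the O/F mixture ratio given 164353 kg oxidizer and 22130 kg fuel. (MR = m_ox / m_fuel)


MR = 164353 / 22130 = 7.43

7.43


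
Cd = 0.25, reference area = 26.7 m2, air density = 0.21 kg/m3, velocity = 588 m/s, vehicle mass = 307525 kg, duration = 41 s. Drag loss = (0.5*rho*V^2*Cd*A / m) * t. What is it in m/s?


D = 0.5 * 0.21 * 588^2 * 0.25 * 26.7 = 242323.33 N
a = 242323.33 / 307525 = 0.788 m/s2
dV = 0.788 * 41 = 32.3 m/s

32.3 m/s


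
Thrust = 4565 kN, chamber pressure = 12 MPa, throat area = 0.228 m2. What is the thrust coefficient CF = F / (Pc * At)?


CF = 4565000 / (12e6 * 0.228) = 1.67

1.67


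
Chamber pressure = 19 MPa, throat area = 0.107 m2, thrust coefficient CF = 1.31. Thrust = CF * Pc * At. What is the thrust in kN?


F = 1.31 * 19e6 * 0.107 = 2.6632e+06 N = 2663.2 kN

2663.2 kN


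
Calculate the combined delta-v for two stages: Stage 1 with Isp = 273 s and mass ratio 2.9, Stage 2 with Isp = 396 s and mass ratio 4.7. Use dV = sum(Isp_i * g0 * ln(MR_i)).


dV1 = 273 * 9.81 * ln(2.9) = 2851.4 m/s
dV2 = 396 * 9.81 * ln(4.7) = 6011.9 m/s
Total dV = 2851.4 + 6011.9 = 8863.3 m/s ~ 8863 m/s

8863 m/s


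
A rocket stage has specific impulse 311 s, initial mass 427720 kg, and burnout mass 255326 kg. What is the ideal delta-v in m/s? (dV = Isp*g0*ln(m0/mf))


Ve = 311 * 9.81 = 3050.91 m/s
dV = 3050.91 * ln(427720/255326) = 1574 m/s

1574 m/s


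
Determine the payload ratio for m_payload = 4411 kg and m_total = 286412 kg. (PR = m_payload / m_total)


PR = 4411 / 286412 = 0.0154

0.0154


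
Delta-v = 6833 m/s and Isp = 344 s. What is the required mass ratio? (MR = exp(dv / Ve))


Ve = 344 * 9.81 = 3374.64 m/s
MR = exp(6833 / 3374.64) = 7.575

7.575


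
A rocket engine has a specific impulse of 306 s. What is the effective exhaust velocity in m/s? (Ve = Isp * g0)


Ve = Isp * g0 = 306 * 9.81 = 3001.9 m/s

3001.9 m/s


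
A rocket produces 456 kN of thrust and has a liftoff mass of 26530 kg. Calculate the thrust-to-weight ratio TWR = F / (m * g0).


TWR = 456000 / (26530 * 9.81) = 1.75

1.75


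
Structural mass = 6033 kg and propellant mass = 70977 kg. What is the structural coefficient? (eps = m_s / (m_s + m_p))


eps = 6033 / (6033 + 70977) = 0.0783

0.0783


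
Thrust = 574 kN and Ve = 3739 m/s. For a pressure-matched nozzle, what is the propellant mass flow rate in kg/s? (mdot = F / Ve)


mdot = F / Ve = 574000 / 3739 = 153.5 kg/s

153.5 kg/s


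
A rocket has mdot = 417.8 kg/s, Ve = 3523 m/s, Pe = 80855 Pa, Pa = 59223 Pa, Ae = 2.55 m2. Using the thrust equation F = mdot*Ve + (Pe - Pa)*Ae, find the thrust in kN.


F = 417.8 * 3523 + (80855 - 59223) * 2.55 = 1.5271e+06 N = 1527.1 kN

1527.1 kN


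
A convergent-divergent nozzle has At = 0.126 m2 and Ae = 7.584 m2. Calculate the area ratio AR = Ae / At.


AR = 7.584 / 0.126 = 60.2

60.2


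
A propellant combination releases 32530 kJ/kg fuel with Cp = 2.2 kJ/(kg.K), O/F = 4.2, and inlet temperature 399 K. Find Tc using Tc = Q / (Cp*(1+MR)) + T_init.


Tc = 32530 / (2.2 * (1 + 4.2)) + 399 = 3243 K

3243 K


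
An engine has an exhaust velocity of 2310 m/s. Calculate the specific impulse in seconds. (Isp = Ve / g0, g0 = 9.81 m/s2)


Isp = Ve / g0 = 2310 / 9.81 = 235.5 s

235.5 s


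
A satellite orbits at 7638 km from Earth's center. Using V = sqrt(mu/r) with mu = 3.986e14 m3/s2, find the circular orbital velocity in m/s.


V = sqrt(3.986e14 / 7638000) = 7224 m/s

7224 m/s


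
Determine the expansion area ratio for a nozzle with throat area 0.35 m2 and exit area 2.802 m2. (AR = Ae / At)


AR = 2.802 / 0.35 = 8.0

8.0


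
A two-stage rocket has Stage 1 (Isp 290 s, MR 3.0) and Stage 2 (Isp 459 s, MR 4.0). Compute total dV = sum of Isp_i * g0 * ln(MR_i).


dV1 = 290 * 9.81 * ln(3.0) = 3125.4 m/s
dV2 = 459 * 9.81 * ln(4.0) = 6242.2 m/s
Total dV = 3125.4 + 6242.2 = 9367.6 m/s ~ 9368 m/s

9368 m/s


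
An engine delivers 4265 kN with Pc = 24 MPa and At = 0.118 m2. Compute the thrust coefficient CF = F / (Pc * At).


CF = 4265000 / (24e6 * 0.118) = 1.51

1.51


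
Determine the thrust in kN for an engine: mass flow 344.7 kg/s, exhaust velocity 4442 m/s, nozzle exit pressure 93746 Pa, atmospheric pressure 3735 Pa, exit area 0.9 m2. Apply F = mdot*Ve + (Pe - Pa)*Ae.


F = 344.7 * 4442 + (93746 - 3735) * 0.9 = 1.6122e+06 N = 1612.2 kN

1612.2 kN


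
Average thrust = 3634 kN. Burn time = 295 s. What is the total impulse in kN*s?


It = 3634 * 295 = 1072030 kN*s

1072030 kN*s


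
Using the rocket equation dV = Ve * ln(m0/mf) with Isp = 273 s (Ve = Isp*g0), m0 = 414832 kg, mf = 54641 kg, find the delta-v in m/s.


Ve = 273 * 9.81 = 2678.13 m/s
dV = 2678.13 * ln(414832/54641) = 5429 m/s

5429 m/s


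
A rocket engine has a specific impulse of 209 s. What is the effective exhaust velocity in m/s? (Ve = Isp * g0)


Ve = Isp * g0 = 209 * 9.81 = 2050.3 m/s

2050.3 m/s


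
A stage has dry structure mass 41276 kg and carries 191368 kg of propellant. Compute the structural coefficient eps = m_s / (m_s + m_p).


eps = 41276 / (41276 + 191368) = 0.1774

0.1774


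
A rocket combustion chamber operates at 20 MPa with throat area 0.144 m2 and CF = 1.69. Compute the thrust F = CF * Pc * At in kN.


F = 1.69 * 20e6 * 0.144 = 4.8672e+06 N = 4867.2 kN

4867.2 kN


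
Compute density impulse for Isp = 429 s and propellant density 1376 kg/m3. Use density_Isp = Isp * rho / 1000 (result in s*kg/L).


rho*Isp = 429 * 1376 / 1000 = 590 s*kg/L

590 s*kg/L


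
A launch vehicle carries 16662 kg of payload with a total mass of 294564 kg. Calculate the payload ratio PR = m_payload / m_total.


PR = 16662 / 294564 = 0.0566

0.0566


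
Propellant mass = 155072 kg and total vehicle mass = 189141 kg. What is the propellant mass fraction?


PMF = 155072 / 189141 = 0.82

0.82


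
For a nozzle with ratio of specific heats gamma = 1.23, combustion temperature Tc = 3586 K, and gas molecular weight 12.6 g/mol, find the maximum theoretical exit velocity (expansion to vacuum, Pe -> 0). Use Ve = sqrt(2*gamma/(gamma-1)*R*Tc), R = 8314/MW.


R = 8314 / 12.6 = 659.84 J/(kg.K)
Ve = sqrt(2 * 1.23 / (1.23 - 1) * 659.84 * 3586) = 5031 m/s

5031 m/s


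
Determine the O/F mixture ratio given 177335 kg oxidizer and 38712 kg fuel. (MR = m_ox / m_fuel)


MR = 177335 / 38712 = 4.58

4.58


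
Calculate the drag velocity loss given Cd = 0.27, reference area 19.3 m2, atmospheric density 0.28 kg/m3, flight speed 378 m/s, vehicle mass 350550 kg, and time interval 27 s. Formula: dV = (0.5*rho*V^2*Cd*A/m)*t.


D = 0.5 * 0.28 * 378^2 * 0.27 * 19.3 = 104239.59 N
a = 104239.59 / 350550 = 0.2974 m/s2
dV = 0.2974 * 27 = 8.0 m/s

8.0 m/s


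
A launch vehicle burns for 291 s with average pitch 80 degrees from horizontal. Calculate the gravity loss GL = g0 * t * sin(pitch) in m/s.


GL = 9.81 * 291 * sin(80 deg) = 2811 m/s

2811 m/s


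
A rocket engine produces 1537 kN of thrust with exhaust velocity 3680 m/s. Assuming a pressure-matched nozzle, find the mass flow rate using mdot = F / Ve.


mdot = F / Ve = 1537000 / 3680 = 417.7 kg/s

417.7 kg/s


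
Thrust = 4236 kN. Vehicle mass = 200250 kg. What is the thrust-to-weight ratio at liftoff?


TWR = 4236000 / (200250 * 9.81) = 2.16

2.16


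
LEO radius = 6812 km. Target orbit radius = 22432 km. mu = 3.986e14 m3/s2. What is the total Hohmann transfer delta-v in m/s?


V1 = sqrt(mu/r1) = 7649.47 m/s
dV1 = V1*(sqrt(2*r2/(r1+r2)) - 1) = 1825.15 m/s
V2 = sqrt(mu/r2) = 4215.36 m/s
dV2 = V2*(1 - sqrt(2*r1/(r1+r2))) = 1338.17 m/s
Total dV = 3163 m/s

3163 m/s


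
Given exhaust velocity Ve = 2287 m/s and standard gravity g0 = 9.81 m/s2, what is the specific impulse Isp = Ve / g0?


Isp = Ve / g0 = 2287 / 9.81 = 233.1 s

233.1 s


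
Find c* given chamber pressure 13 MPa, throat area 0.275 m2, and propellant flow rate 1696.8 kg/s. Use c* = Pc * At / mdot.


c* = 13e6 * 0.275 / 1696.8 = 2107 m/s

2107 m/s


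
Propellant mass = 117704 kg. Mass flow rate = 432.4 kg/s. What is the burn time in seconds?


tb = 117704 / 432.4 = 272.2 s

272.2 s


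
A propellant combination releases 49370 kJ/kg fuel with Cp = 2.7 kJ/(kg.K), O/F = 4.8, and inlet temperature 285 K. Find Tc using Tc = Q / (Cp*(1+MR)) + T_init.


Tc = 49370 / (2.7 * (1 + 4.8)) + 285 = 3438 K

3438 K


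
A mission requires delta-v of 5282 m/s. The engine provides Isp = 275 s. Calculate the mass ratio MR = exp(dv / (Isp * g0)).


Ve = 275 * 9.81 = 2697.75 m/s
MR = exp(5282 / 2697.75) = 7.085

7.085


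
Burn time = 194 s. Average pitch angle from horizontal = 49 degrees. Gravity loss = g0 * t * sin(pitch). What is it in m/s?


GL = 9.81 * 194 * sin(49 deg) = 1436 m/s

1436 m/s


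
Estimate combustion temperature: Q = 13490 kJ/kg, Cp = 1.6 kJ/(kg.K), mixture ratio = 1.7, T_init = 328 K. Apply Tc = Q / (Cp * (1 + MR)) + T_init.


Tc = 13490 / (1.6 * (1 + 1.7)) + 328 = 3451 K

3451 K


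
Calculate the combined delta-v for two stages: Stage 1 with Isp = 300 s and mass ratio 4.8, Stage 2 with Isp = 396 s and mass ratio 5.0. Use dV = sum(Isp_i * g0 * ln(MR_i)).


dV1 = 300 * 9.81 * ln(4.8) = 4616.4 m/s
dV2 = 396 * 9.81 * ln(5.0) = 6252.3 m/s
Total dV = 4616.4 + 6252.3 = 10868.7 m/s ~ 10869 m/s

10869 m/s


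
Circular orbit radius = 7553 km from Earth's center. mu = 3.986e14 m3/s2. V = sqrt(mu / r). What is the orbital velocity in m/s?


V = sqrt(3.986e14 / 7553000) = 7265 m/s

7265 m/s


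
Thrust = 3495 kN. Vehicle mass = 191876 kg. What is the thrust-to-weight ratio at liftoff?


TWR = 3495000 / (191876 * 9.81) = 1.86

1.86


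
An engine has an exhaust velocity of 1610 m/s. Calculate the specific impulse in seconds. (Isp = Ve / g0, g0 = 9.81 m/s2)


Isp = Ve / g0 = 1610 / 9.81 = 164.1 s

164.1 s


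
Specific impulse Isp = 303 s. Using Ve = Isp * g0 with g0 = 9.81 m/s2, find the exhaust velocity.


Ve = Isp * g0 = 303 * 9.81 = 2972.4 m/s

2972.4 m/s


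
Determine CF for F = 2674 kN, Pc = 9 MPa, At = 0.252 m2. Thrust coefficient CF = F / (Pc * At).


CF = 2674000 / (9e6 * 0.252) = 1.18

1.18


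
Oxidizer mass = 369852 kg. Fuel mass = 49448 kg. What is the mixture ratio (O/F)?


MR = 369852 / 49448 = 7.48

7.48


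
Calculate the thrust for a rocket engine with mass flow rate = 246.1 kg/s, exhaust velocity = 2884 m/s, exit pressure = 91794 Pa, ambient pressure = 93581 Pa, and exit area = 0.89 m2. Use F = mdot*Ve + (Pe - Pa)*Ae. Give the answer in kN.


F = 246.1 * 2884 + (91794 - 93581) * 0.89 = 708162.0 N = 708.2 kN

708.2 kN


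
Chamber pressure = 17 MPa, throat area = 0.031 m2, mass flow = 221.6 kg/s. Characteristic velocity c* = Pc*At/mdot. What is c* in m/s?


c* = 17e6 * 0.031 / 221.6 = 2378 m/s

2378 m/s


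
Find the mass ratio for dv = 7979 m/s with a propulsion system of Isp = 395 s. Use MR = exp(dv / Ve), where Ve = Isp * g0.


Ve = 395 * 9.81 = 3874.95 m/s
MR = exp(7979 / 3874.95) = 7.839

7.839


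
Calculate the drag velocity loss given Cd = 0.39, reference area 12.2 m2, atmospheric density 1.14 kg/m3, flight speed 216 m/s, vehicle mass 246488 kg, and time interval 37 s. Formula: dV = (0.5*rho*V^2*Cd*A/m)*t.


D = 0.5 * 1.14 * 216^2 * 0.39 * 12.2 = 126533.87 N
a = 126533.87 / 246488 = 0.5133 m/s2
dV = 0.5133 * 37 = 19.0 m/s

19.0 m/s


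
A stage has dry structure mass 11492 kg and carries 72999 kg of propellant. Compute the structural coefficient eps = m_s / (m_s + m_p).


eps = 11492 / (11492 + 72999) = 0.136

0.136


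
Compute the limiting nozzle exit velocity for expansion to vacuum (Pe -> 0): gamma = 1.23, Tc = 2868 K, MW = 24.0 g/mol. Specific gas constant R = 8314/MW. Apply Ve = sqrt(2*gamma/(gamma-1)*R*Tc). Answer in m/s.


R = 8314 / 24.0 = 346.42 J/(kg.K)
Ve = sqrt(2 * 1.23 / (1.23 - 1) * 346.42 * 2868) = 3260 m/s

3260 m/s


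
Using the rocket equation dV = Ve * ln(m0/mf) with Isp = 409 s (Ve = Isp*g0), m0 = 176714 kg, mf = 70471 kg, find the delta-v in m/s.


Ve = 409 * 9.81 = 4012.29 m/s
dV = 4012.29 * ln(176714/70471) = 3689 m/s

3689 m/s


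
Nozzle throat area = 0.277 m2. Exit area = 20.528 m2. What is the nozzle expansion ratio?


AR = 20.528 / 0.277 = 74.1

74.1


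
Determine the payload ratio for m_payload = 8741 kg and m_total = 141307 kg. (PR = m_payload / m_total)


PR = 8741 / 141307 = 0.0619

0.0619


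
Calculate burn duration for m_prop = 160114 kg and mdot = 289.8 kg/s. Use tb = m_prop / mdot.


tb = 160114 / 289.8 = 552.5 s

552.5 s


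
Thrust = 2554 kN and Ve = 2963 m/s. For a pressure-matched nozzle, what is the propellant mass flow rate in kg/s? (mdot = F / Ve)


mdot = F / Ve = 2554000 / 2963 = 862.0 kg/s

862.0 kg/s


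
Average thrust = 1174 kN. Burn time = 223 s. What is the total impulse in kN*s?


It = 1174 * 223 = 261802 kN*s

261802 kN*s


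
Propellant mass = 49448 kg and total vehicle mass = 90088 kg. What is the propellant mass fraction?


PMF = 49448 / 90088 = 0.549

0.549


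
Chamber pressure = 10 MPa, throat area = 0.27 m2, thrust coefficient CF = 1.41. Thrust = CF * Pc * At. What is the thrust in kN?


F = 1.41 * 10e6 * 0.27 = 3.8070e+06 N = 3807.0 kN

3807.0 kN


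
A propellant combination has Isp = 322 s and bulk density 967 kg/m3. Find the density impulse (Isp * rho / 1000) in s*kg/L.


rho*Isp = 322 * 967 / 1000 = 311 s*kg/L

311 s*kg/L


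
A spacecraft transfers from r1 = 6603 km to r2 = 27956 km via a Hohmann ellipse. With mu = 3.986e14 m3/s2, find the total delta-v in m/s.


V1 = sqrt(mu/r1) = 7769.59 m/s
dV1 = V1*(sqrt(2*r2/(r1+r2)) - 1) = 2112.98 m/s
V2 = sqrt(mu/r2) = 3775.99 m/s
dV2 = V2*(1 - sqrt(2*r1/(r1+r2))) = 1441.8 m/s
Total dV = 3555 m/s

3555 m/s


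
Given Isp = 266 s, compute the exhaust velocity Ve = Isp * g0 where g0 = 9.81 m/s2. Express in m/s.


Ve = Isp * g0 = 266 * 9.81 = 2609.5 m/s

2609.5 m/s


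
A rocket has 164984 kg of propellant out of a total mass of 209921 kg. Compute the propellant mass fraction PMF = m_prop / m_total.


PMF = 164984 / 209921 = 0.786

0.786


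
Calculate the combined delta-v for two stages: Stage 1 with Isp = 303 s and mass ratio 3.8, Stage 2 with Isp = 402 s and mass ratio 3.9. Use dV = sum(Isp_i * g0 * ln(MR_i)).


dV1 = 303 * 9.81 * ln(3.8) = 3968.2 m/s
dV2 = 402 * 9.81 * ln(3.9) = 5367.2 m/s
Total dV = 3968.2 + 5367.2 = 9335.4 m/s ~ 9335 m/s

9335 m/s


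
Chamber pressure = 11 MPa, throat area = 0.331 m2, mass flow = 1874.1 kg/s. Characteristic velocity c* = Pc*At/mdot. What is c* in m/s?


c* = 11e6 * 0.331 / 1874.1 = 1943 m/s

1943 m/s


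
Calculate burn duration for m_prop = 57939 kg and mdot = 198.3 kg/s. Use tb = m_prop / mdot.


tb = 57939 / 198.3 = 292.2 s

292.2 s


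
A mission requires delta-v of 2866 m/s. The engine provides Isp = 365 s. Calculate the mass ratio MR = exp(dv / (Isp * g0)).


Ve = 365 * 9.81 = 3580.65 m/s
MR = exp(2866 / 3580.65) = 2.226

2.226


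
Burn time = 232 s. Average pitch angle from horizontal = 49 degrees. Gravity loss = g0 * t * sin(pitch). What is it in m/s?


GL = 9.81 * 232 * sin(49 deg) = 1718 m/s

1718 m/s


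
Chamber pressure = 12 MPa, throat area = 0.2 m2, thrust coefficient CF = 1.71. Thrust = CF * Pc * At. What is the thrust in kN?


F = 1.71 * 12e6 * 0.2 = 4.1040e+06 N = 4104.0 kN

4104.0 kN


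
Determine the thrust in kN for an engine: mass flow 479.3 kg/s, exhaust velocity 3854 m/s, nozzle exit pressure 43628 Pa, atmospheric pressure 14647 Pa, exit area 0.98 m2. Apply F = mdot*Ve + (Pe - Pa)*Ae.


F = 479.3 * 3854 + (43628 - 14647) * 0.98 = 1.8756e+06 N = 1875.6 kN

1875.6 kN


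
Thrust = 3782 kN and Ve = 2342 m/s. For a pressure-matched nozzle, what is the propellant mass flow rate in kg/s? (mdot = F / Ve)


mdot = F / Ve = 3782000 / 2342 = 1614.9 kg/s

1614.9 kg/s


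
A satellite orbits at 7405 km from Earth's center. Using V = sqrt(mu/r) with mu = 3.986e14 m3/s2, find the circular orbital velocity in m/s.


V = sqrt(3.986e14 / 7405000) = 7337 m/s

7337 m/s


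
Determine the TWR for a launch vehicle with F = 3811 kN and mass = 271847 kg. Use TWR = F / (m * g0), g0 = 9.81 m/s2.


TWR = 3811000 / (271847 * 9.81) = 1.43

1.43


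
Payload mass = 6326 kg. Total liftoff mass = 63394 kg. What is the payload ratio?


PR = 6326 / 63394 = 0.0998

0.0998


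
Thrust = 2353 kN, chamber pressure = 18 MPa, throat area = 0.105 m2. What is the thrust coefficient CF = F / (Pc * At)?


CF = 2353000 / (18e6 * 0.105) = 1.24

1.24


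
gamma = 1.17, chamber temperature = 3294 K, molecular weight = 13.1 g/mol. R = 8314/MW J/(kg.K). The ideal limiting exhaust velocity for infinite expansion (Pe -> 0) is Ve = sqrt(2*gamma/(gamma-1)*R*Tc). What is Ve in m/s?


R = 8314 / 13.1 = 634.66 J/(kg.K)
Ve = sqrt(2 * 1.17 / (1.17 - 1) * 634.66 * 3294) = 5364 m/s

5364 m/s


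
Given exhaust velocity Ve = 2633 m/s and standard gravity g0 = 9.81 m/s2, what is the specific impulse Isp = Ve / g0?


Isp = Ve / g0 = 2633 / 9.81 = 268.4 s

268.4 s


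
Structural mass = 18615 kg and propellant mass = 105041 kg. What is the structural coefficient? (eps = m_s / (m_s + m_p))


eps = 18615 / (18615 + 105041) = 0.1505

0.1505


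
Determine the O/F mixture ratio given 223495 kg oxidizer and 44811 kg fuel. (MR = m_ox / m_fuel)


MR = 223495 / 44811 = 4.99

4.99


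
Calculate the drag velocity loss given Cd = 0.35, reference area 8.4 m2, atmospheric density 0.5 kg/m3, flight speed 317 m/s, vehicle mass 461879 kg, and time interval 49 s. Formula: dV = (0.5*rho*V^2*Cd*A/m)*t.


D = 0.5 * 0.5 * 317^2 * 0.35 * 8.4 = 73859.41 N
a = 73859.41 / 461879 = 0.1599 m/s2
dV = 0.1599 * 49 = 7.8 m/s

7.8 m/s
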